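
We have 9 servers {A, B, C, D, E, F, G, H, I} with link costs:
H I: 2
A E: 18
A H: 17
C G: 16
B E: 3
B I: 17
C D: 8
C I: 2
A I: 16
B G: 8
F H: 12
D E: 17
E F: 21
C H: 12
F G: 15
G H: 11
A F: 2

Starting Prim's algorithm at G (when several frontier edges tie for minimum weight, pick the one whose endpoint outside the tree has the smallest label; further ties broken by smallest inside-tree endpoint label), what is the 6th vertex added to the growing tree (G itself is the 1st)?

Grow the tree from G using Prim:
Step 1: cheapest edge leaving the tree is B G (8); add B.
Step 2: cheapest edge leaving the tree is B E (3); add E.
Step 3: cheapest edge leaving the tree is G H (11); add H.
Step 4: cheapest edge leaving the tree is H I (2); add I.
Step 5: cheapest edge leaving the tree is C I (2); add C.
Step 6: cheapest edge leaving the tree is C D (8); add D.
Step 7: cheapest edge leaving the tree is F H (12); add F.
Step 8: cheapest edge leaving the tree is A F (2); add A.
Vertex order: G, B, E, H, I, C, D, F, A. The 6th vertex is C.

C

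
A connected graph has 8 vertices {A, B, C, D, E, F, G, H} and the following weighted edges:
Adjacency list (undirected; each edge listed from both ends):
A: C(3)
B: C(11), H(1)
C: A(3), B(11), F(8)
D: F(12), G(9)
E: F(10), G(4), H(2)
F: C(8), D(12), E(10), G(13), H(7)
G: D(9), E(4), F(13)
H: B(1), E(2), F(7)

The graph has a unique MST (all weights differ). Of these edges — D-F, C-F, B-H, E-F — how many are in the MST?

2

Kruskal: consider edges lightest-first.
B-H (1): add — endpoints in different components.
E-H (2): add — endpoints in different components.
A-C (3): add — endpoints in different components.
E-G (4): add — endpoints in different components.
F-H (7): add — endpoints in different components.
C-F (8): add — endpoints in different components.
D-G (9): add — endpoints in different components.
MST edge set: {B-H, E-H, A-C, E-G, F-H, C-F, D-G}.
Of the listed edges, {C-F, B-H} are in the MST → 2.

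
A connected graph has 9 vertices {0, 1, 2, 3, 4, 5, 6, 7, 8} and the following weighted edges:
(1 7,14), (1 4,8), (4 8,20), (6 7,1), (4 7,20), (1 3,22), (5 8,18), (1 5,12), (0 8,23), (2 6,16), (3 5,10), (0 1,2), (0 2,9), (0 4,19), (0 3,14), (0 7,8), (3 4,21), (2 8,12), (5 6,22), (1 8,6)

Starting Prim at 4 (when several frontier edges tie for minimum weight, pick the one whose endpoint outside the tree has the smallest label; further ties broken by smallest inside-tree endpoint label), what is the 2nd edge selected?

Grow the tree from 4 using Prim:
Step 1: cheapest edge leaving the tree is 1 4 (8); add 1.
Step 2: cheapest edge leaving the tree is 0 1 (2); add 0.
Step 3: cheapest edge leaving the tree is 1 8 (6); add 8.
Step 4: cheapest edge leaving the tree is 0 7 (8); add 7.
Step 5: cheapest edge leaving the tree is 6 7 (1); add 6.
Step 6: cheapest edge leaving the tree is 0 2 (9); add 2.
Step 7: cheapest edge leaving the tree is 1 5 (12); add 5.
Step 8: cheapest edge leaving the tree is 3 5 (10); add 3.
The 2nd edge added is 0 1.

0-1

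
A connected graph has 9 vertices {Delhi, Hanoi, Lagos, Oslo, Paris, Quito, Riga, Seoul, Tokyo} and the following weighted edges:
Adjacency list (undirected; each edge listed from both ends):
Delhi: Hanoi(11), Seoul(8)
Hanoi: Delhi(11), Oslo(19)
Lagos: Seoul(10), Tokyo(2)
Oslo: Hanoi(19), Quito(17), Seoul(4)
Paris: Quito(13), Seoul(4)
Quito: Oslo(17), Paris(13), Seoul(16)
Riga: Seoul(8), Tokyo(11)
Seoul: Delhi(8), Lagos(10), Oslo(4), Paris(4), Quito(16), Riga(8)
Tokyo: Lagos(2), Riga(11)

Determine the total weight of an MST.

Prim, starting at Lagos.
Step 1: frontier [Lagos–Tokyo 2, Lagos–Seoul 10] → take Lagos–Tokyo (2); add Tokyo.
Step 2: frontier [Lagos–Seoul 10, Riga–Tokyo 11] → take Lagos–Seoul (10); add Seoul.
Step 3: frontier [Oslo–Seoul 4, Paris–Seoul 4, Delhi–Seoul 8, Riga–Seoul 8, Quito–Seoul 16, Riga–Tokyo 11] → take Oslo–Seoul (4); add Oslo.
Step 4: frontier [Oslo–Quito 17, Hanoi–Oslo 19, Paris–Seoul 4, Delhi–Seoul 8, Riga–Seoul 8, Quito–Seoul 16, Riga–Tokyo 11] → take Paris–Seoul (4); add Paris.
Step 5: frontier [Oslo–Quito 17, Hanoi–Oslo 19, Paris–Quito 13, Delhi–Seoul 8, Riga–Seoul 8, Quito–Seoul 16, Riga–Tokyo 11] → take Delhi–Seoul (8); add Delhi.
Step 6: frontier [Delhi–Hanoi 11, Oslo–Quito 17, Hanoi–Oslo 19, Paris–Quito 13, Riga–Seoul 8, Quito–Seoul 16, Riga–Tokyo 11] → take Riga–Seoul (8); add Riga.
Step 7: frontier [Delhi–Hanoi 11, Oslo–Quito 17, Hanoi–Oslo 19, Paris–Quito 13, Quito–Seoul 16] → take Delhi–Hanoi (11); add Hanoi.
Step 8: frontier [Oslo–Quito 17, Paris–Quito 13, Quito–Seoul 16] → take Paris–Quito (13); add Quito.
MST edges: Lagos–Tokyo, Lagos–Seoul, Oslo–Seoul, Paris–Seoul, Delhi–Seoul, Riga–Seoul, Delhi–Hanoi, Paris–Quito; total weight 2+10+4+4+8+8+11+13 = 60.

60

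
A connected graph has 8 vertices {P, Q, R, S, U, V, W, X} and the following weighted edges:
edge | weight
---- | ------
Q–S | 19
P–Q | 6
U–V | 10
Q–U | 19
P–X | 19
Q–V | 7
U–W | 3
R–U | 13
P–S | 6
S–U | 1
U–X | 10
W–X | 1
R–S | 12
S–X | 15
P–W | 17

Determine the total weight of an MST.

Prim, starting at X.
Step 1: cheapest edge leaving the tree is W–X (1); add W.
Step 2: cheapest edge leaving the tree is U–W (3); add U.
Step 3: cheapest edge leaving the tree is S–U (1); add S.
Step 4: cheapest edge leaving the tree is P–S (6); add P.
Step 5: cheapest edge leaving the tree is P–Q (6); add Q.
Step 6: cheapest edge leaving the tree is Q–V (7); add V.
Step 7: cheapest edge leaving the tree is R–S (12); add R.
MST edges: W–X, U–W, S–U, P–S, P–Q, Q–V, R–S; total weight 1+3+1+6+6+7+12 = 36.

36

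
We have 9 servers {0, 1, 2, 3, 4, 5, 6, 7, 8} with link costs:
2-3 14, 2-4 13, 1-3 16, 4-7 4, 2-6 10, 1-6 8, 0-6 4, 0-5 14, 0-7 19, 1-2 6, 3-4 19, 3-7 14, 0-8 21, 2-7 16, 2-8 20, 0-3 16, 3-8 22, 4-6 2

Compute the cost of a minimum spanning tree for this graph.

Kruskal's algorithm — process edges by increasing weight (ties by edge label):
4-6 (2): add — endpoints in different components.
0-6 (4): add — endpoints in different components.
4-7 (4): add — endpoints in different components.
1-2 (6): add — endpoints in different components.
1-6 (8): add — endpoints in different components.
2-6 (10): skip — 2 and 6 already connected.
2-4 (13): skip — 2 and 4 already connected.
0-5 (14): add — endpoints in different components.
2-3 (14): add — endpoints in different components.
3-7 (14): skip — 3 and 7 already connected.
0-3 (16): skip — 0 and 3 already connected.
1-3 (16): skip — 1 and 3 already connected.
2-7 (16): skip — 2 and 7 already connected.
0-7 (19): skip — 0 and 7 already connected.
3-4 (19): skip — 3 and 4 already connected.
2-8 (20): add — endpoints in different components.
MST edges: 4-6, 0-6, 4-7, 1-2, 1-6, 0-5, 2-3, 2-8; total weight 2+4+4+6+8+14+14+20 = 72.

72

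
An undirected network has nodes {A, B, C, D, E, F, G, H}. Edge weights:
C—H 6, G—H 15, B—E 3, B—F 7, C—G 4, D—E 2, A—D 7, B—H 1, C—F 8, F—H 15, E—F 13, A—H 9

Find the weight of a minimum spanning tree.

Grow the tree from B using Prim:
Step 1: cheapest edge leaving the tree is B—H (1); add H.
Step 2: cheapest edge leaving the tree is B—E (3); add E.
Step 3: cheapest edge leaving the tree is D—E (2); add D.
Step 4: cheapest edge leaving the tree is C—H (6); add C.
Step 5: cheapest edge leaving the tree is C—G (4); add G.
Step 6: cheapest edge leaving the tree is A—D (7); add A.
Step 7: cheapest edge leaving the tree is B—F (7); add F.
MST edges: B—H, B—E, D—E, C—H, C—G, A—D, B—F; total weight 1+3+2+6+4+7+7 = 30.

30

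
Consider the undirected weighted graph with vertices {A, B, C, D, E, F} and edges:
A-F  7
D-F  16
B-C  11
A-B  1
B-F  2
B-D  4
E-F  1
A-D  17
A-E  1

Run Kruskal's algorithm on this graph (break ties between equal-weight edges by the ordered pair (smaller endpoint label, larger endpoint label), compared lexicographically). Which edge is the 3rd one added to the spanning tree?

Kruskal's algorithm — process edges by increasing weight (ties by edge label):
A-B (1): add. Components now {A,B} {C} {D} {E} {F}
A-E (1): add. Components now {A,B,E} {C} {D} {F}
E-F (1): add. Components now {A,B,E,F} {C} {D}
B-F (2): skip — B and F already connected.
B-D (4): add. Components now {A,B,D,E,F} {C}
A-F (7): skip — A and F already connected.
B-C (11): add. Components now {A,B,C,D,E,F}
The 3rd edge added is E-F.

E-F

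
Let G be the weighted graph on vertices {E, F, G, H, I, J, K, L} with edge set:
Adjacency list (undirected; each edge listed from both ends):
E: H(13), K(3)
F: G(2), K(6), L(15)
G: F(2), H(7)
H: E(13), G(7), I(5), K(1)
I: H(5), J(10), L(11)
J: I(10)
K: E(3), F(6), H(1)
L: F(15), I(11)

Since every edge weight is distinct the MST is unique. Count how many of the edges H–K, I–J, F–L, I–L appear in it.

Kruskal: consider edges lightest-first.
H–K (1): add — endpoints in different components.
F–G (2): add — endpoints in different components.
E–K (3): add — endpoints in different components.
H–I (5): add — endpoints in different components.
F–K (6): add — endpoints in different components.
G–H (7): skip — G and H already connected.
I–J (10): add — endpoints in different components.
I–L (11): add — endpoints in different components.
MST edge set: {H–K, F–G, E–K, H–I, F–K, I–J, I–L}.
Of the listed edges, {H–K, I–J, I–L} are in the MST → 3.

3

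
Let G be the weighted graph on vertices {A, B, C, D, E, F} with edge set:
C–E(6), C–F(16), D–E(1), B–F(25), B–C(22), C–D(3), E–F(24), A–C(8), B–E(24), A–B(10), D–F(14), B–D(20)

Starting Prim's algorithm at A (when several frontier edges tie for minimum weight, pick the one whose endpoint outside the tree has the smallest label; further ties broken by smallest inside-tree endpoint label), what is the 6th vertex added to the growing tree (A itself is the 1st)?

F

Prim's algorithm from A:
Step 1: frontier [A–C 8, A–B 10] → take A–C (8); add C.
Step 2: frontier [A–B 10, C–D 3, C–E 6, C–F 16, B–C 22] → take C–D (3); add D.
Step 3: frontier [A–B 10, C–E 6, C–F 16, B–C 22, D–E 1, D–F 14, B–D 20] → take D–E (1); add E.
Step 4: frontier [A–B 10, C–F 16, B–C 22, D–F 14, B–D 20, B–E 24, E–F 24] → take A–B (10); add B.
Step 5: frontier [B–F 25, C–F 16, D–F 14, E–F 24] → take D–F (14); add F.
Vertex order: A, C, D, E, B, F. The 6th vertex is F.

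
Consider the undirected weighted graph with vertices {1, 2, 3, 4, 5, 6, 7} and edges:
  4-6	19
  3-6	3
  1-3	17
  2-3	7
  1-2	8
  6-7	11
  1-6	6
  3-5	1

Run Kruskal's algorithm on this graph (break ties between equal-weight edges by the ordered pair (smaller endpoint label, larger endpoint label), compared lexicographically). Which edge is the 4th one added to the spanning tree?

2-3

Kruskal's algorithm — process edges by increasing weight (ties by edge label):
3-5 (1): add — endpoints in different components.
3-6 (3): add — endpoints in different components.
1-6 (6): add — endpoints in different components.
2-3 (7): add — endpoints in different components.
1-2 (8): skip — 1 and 2 already connected.
6-7 (11): add — endpoints in different components.
1-3 (17): skip — 1 and 3 already connected.
4-6 (19): add — endpoints in different components.
The 4th edge added is 2-3.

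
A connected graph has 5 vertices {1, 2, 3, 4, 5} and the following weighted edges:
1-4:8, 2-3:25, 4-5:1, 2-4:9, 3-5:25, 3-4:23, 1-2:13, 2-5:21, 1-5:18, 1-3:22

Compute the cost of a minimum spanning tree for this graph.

40

Grow the tree from 2 using Prim:
Step 1: frontier [2-4 9, 1-2 13, 2-5 21, 2-3 25] → take 2-4 (9); add 4.
Step 2: frontier [1-2 13, 2-5 21, 2-3 25, 4-5 1, 1-4 8, 3-4 23] → take 4-5 (1); add 5.
Step 3: frontier [1-2 13, 2-3 25, 1-4 8, 3-4 23, 1-5 18, 3-5 25] → take 1-4 (8); add 1.
Step 4: frontier [1-3 22, 2-3 25, 3-4 23, 3-5 25] → take 1-3 (22); add 3.
MST edges: 2-4, 4-5, 1-4, 1-3; total weight 9+1+8+22 = 40.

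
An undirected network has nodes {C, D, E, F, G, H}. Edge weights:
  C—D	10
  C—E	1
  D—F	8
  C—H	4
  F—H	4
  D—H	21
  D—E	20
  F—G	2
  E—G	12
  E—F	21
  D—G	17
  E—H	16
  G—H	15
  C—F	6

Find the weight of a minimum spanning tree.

19

Kruskal's algorithm — process edges by increasing weight (ties by edge label):
C—E (1): add — endpoints in different components.
F—G (2): add — endpoints in different components.
C—H (4): add — endpoints in different components.
F—H (4): add — endpoints in different components.
C—F (6): skip — C and F already connected.
D—F (8): add — endpoints in different components.
MST edges: C—E, F—G, C—H, F—H, D—F; total weight 1+2+4+4+8 = 19.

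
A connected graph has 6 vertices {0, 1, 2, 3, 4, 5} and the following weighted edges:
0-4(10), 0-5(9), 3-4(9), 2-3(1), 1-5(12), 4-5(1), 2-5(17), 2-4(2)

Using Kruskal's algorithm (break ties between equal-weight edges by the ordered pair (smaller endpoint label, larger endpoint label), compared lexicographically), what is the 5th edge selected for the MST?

1-5

Kruskal: consider edges lightest-first.
2-3 (1): add. Components now {0} {1} {2,3} {4} {5}
4-5 (1): add. Components now {0} {1} {2,3} {4,5}
2-4 (2): add. Components now {0} {1} {2,3,4,5}
0-5 (9): add. Components now {0,2,3,4,5} {1}
3-4 (9): skip — 3 and 4 already connected.
0-4 (10): skip — 0 and 4 already connected.
1-5 (12): add. Components now {0,1,2,3,4,5}
The 5th edge added is 1-5.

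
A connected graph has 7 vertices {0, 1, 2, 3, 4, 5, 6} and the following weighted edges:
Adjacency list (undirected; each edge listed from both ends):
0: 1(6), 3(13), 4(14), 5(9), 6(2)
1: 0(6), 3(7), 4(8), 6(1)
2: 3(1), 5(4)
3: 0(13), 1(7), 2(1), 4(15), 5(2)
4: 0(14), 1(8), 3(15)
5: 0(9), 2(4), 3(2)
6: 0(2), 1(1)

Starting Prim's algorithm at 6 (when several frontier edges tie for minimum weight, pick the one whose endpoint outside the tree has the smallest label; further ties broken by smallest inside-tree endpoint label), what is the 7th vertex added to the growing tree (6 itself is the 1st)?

4

Prim's algorithm from 6:
Step 1: cheapest edge leaving the tree is 1-6 (1); add 1.
Step 2: cheapest edge leaving the tree is 0-6 (2); add 0.
Step 3: cheapest edge leaving the tree is 1-3 (7); add 3.
Step 4: cheapest edge leaving the tree is 2-3 (1); add 2.
Step 5: cheapest edge leaving the tree is 3-5 (2); add 5.
Step 6: cheapest edge leaving the tree is 1-4 (8); add 4.
Vertex order: 6, 1, 0, 3, 2, 5, 4. The 7th vertex is 4.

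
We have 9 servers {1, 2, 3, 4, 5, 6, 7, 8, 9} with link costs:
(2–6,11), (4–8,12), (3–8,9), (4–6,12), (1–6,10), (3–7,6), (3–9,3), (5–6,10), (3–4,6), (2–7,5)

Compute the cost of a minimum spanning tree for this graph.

60

Prim, starting at 1.
Step 1: frontier [1–6 10] → take 1–6 (10); add 6.
Step 2: frontier [5–6 10, 2–6 11, 4–6 12] → take 5–6 (10); add 5.
Step 3: frontier [2–6 11, 4–6 12] → take 2–6 (11); add 2.
Step 4: frontier [2–7 5, 4–6 12] → take 2–7 (5); add 7.
Step 5: frontier [4–6 12, 3–7 6] → take 3–7 (6); add 3.
Step 6: frontier [3–9 3, 3–4 6, 3–8 9, 4–6 12] → take 3–9 (3); add 9.
Step 7: frontier [3–4 6, 3–8 9, 4–6 12] → take 3–4 (6); add 4.
Step 8: frontier [3–8 9, 4–8 12] → take 3–8 (9); add 8.
MST edges: 1–6, 5–6, 2–6, 2–7, 3–7, 3–9, 3–4, 3–8; total weight 10+10+11+5+6+3+6+9 = 60.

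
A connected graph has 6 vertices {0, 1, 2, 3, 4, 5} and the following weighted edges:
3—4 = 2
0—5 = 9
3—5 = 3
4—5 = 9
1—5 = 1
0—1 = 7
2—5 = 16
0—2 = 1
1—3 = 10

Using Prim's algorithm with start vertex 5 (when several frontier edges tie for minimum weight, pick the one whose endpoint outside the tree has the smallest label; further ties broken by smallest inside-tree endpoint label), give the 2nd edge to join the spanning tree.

3-5

Prim, starting at 5.
Step 1: cheapest edge leaving the tree is 1—5 (1); add 1.
Step 2: cheapest edge leaving the tree is 3—5 (3); add 3.
Step 3: cheapest edge leaving the tree is 3—4 (2); add 4.
Step 4: cheapest edge leaving the tree is 0—1 (7); add 0.
Step 5: cheapest edge leaving the tree is 0—2 (1); add 2.
The 2nd edge added is 3—5.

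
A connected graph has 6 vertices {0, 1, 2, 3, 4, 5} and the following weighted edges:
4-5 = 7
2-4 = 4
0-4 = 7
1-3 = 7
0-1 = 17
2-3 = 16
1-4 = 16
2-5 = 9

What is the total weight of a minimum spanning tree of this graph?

41

Prim, starting at 0.
Step 1: frontier [0-4 7, 0-1 17] → take 0-4 (7); add 4.
Step 2: frontier [0-1 17, 2-4 4, 4-5 7, 1-4 16] → take 2-4 (4); add 2.
Step 3: frontier [0-1 17, 2-5 9, 2-3 16, 4-5 7, 1-4 16] → take 4-5 (7); add 5.
Step 4: frontier [0-1 17, 2-3 16, 1-4 16] → take 1-4 (16); add 1.
Step 5: frontier [1-3 7, 2-3 16] → take 1-3 (7); add 3.
MST edges: 0-4, 2-4, 4-5, 1-4, 1-3; total weight 7+4+7+16+7 = 41.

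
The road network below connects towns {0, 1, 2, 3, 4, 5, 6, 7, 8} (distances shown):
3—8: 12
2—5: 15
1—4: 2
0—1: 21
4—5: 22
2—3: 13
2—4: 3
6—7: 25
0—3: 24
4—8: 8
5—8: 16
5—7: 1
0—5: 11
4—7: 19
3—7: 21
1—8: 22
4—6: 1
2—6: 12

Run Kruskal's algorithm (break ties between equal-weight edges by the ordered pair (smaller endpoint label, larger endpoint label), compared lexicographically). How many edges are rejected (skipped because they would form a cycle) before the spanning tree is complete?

2

Kruskal: consider edges lightest-first.
4—6 (1): add — endpoints in different components.
5—7 (1): add — endpoints in different components.
1—4 (2): add — endpoints in different components.
2—4 (3): add — endpoints in different components.
4—8 (8): add — endpoints in different components.
0—5 (11): add — endpoints in different components.
2—6 (12): skip — 2 and 6 already connected.
3—8 (12): add — endpoints in different components.
2—3 (13): skip — 2 and 3 already connected.
2—5 (15): add — endpoints in different components.
Edges rejected before the tree was complete: 2.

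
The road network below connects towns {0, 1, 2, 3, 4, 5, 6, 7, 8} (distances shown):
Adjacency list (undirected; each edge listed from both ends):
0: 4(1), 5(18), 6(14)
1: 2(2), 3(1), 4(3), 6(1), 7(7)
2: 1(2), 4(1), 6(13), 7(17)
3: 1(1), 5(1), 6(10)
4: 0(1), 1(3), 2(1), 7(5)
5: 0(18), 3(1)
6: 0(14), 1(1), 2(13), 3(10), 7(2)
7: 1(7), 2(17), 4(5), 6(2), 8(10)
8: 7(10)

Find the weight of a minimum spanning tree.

Grow the tree from 8 using Prim:
Step 1: cheapest edge leaving the tree is 7 8 (10); add 7.
Step 2: cheapest edge leaving the tree is 6 7 (2); add 6.
Step 3: cheapest edge leaving the tree is 1 6 (1); add 1.
Step 4: cheapest edge leaving the tree is 1 3 (1); add 3.
Step 5: cheapest edge leaving the tree is 3 5 (1); add 5.
Step 6: cheapest edge leaving the tree is 1 2 (2); add 2.
Step 7: cheapest edge leaving the tree is 2 4 (1); add 4.
Step 8: cheapest edge leaving the tree is 0 4 (1); add 0.
MST edges: 7 8, 6 7, 1 6, 1 3, 3 5, 1 2, 2 4, 0 4; total weight 10+2+1+1+1+2+1+1 = 19.

19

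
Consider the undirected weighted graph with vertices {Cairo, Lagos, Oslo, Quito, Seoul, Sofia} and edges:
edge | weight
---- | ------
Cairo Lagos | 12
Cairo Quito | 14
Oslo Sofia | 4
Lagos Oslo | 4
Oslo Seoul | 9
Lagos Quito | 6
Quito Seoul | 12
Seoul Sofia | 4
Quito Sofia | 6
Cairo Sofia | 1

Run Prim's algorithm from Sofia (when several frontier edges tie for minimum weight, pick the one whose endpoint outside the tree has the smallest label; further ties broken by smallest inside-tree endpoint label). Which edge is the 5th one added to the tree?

Prim's algorithm from Sofia:
Step 1: frontier [Cairo Sofia 1, Oslo Sofia 4, Seoul Sofia 4, Quito Sofia 6] → take Cairo Sofia (1); add Cairo.
Step 2: frontier [Cairo Lagos 12, Cairo Quito 14, Oslo Sofia 4, Seoul Sofia 4, Quito Sofia 6] → take Oslo Sofia (4); add Oslo.
Step 3: frontier [Cairo Lagos 12, Cairo Quito 14, Lagos Oslo 4, Oslo Seoul 9, Seoul Sofia 4, Quito Sofia 6] → take Lagos Oslo (4); add Lagos.
Step 4: frontier [Cairo Quito 14, Lagos Quito 6, Oslo Seoul 9, Seoul Sofia 4, Quito Sofia 6] → take Seoul Sofia (4); add Seoul.
Step 5: frontier [Cairo Quito 14, Lagos Quito 6, Quito Seoul 12, Quito Sofia 6] → take Lagos Quito (6); add Quito.
The 5th edge added is Lagos Quito.

Lagos-Quito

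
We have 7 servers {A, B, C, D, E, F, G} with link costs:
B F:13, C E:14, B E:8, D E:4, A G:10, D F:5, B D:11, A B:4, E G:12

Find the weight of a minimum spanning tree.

Kruskal's algorithm — process edges by increasing weight (ties by edge label):
A B (4): add — endpoints in different components.
D E (4): add — endpoints in different components.
D F (5): add — endpoints in different components.
B E (8): add — endpoints in different components.
A G (10): add — endpoints in different components.
B D (11): skip — B and D already connected.
E G (12): skip — E and G already connected.
B F (13): skip — B and F already connected.
C E (14): add — endpoints in different components.
MST edges: A B, D E, D F, B E, A G, C E; total weight 4+4+5+8+10+14 = 45.

45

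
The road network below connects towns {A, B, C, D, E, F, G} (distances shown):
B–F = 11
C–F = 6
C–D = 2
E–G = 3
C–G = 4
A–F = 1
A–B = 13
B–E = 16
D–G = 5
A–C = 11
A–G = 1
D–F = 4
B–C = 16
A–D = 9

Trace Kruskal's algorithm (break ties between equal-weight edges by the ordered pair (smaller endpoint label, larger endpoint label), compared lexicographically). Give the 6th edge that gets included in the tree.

Sort edges by weight, then run Kruskal:
A–F (1): add — endpoints in different components.
A–G (1): add — endpoints in different components.
C–D (2): add — endpoints in different components.
E–G (3): add — endpoints in different components.
C–G (4): add — endpoints in different components.
D–F (4): skip — D and F already connected.
D–G (5): skip — D and G already connected.
C–F (6): skip — C and F already connected.
A–D (9): skip — A and D already connected.
A–C (11): skip — A and C already connected.
B–F (11): add — endpoints in different components.
The 6th edge added is B–F.

B-F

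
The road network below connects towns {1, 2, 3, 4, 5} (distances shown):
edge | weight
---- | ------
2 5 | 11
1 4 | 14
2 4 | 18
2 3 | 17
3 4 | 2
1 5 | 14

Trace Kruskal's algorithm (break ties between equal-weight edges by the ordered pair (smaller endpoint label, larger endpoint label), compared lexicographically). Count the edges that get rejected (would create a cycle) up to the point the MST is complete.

0

Kruskal's algorithm — process edges by increasing weight (ties by edge label):
3 4 (2): add — endpoints in different components.
2 5 (11): add — endpoints in different components.
1 4 (14): add — endpoints in different components.
1 5 (14): add — endpoints in different components.
Edges rejected before the tree was complete: 0.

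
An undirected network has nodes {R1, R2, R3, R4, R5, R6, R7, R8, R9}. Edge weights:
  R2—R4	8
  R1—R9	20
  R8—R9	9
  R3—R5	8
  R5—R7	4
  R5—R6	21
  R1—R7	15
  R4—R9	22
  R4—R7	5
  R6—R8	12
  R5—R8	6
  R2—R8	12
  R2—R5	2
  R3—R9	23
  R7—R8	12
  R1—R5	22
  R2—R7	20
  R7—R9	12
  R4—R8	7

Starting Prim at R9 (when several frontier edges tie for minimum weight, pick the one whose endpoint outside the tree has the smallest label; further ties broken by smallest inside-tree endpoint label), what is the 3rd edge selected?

Prim's algorithm from R9:
Step 1: cheapest edge leaving the tree is R8—R9 (9); add R8.
Step 2: cheapest edge leaving the tree is R5—R8 (6); add R5.
Step 3: cheapest edge leaving the tree is R2—R5 (2); add R2.
Step 4: cheapest edge leaving the tree is R5—R7 (4); add R7.
Step 5: cheapest edge leaving the tree is R4—R7 (5); add R4.
Step 6: cheapest edge leaving the tree is R3—R5 (8); add R3.
Step 7: cheapest edge leaving the tree is R6—R8 (12); add R6.
Step 8: cheapest edge leaving the tree is R1—R7 (15); add R1.
The 3rd edge added is R2—R5.

R2-R5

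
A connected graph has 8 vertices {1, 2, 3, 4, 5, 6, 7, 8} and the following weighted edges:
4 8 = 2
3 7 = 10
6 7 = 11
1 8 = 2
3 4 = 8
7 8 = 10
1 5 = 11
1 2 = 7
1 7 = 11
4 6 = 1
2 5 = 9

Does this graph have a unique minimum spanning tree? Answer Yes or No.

No

Kruskal's algorithm — process edges by increasing weight (ties by edge label):
4 6 (1): add — endpoints in different components.
1 8 (2): add — endpoints in different components.
4 8 (2): add — endpoints in different components.
1 2 (7): add — endpoints in different components.
3 4 (8): add — endpoints in different components.
2 5 (9): add — endpoints in different components.
3 7 (10): add — endpoints in different components.
Non-tree edge 7 8 has weight 10, equal to the heaviest edge on its tree cycle — swapping gives another MST of the same weight. Not unique.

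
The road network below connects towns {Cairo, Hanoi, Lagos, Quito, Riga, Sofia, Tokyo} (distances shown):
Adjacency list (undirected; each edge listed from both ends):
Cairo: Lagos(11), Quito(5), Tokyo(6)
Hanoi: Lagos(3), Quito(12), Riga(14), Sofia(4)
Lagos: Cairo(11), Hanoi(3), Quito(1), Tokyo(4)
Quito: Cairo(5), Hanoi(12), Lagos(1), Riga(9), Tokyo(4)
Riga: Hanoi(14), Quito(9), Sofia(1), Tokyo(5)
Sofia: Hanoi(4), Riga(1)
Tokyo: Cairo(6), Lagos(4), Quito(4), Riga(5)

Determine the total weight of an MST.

18

Sort edges by weight, then run Kruskal:
Lagos–Quito (1): add. Components now {Hanoi} {Sofia} {Lagos,Quito} {Riga} {Cairo} {Tokyo}
Riga–Sofia (1): add. Components now {Hanoi} {Riga,Sofia} {Lagos,Quito} {Cairo} {Tokyo}
Hanoi–Lagos (3): add. Components now {Hanoi,Lagos,Quito} {Riga,Sofia} {Cairo} {Tokyo}
Hanoi–Sofia (4): add. Components now {Hanoi,Lagos,Quito,Riga,Sofia} {Cairo} {Tokyo}
Lagos–Tokyo (4): add. Components now {Hanoi,Lagos,Quito,Riga,Sofia,Tokyo} {Cairo}
Quito–Tokyo (4): skip — Quito and Tokyo already connected.
Cairo–Quito (5): add. Components now {Cairo,Hanoi,Lagos,Quito,Riga,Sofia,Tokyo}
MST edges: Lagos–Quito, Riga–Sofia, Hanoi–Lagos, Hanoi–Sofia, Lagos–Tokyo, Cairo–Quito; total weight 1+1+3+4+4+5 = 18.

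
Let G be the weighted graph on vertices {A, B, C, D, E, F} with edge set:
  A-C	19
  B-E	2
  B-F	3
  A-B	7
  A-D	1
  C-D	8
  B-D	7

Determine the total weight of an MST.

Kruskal: consider edges lightest-first.
A-D (1): add. Components now {A,D} {B} {C} {E} {F}
B-E (2): add. Components now {A,D} {B,E} {C} {F}
B-F (3): add. Components now {A,D} {B,E,F} {C}
A-B (7): add. Components now {A,B,D,E,F} {C}
B-D (7): skip — B and D already connected.
C-D (8): add. Components now {A,B,C,D,E,F}
MST edges: A-D, B-E, B-F, A-B, C-D; total weight 1+2+3+7+8 = 21.

21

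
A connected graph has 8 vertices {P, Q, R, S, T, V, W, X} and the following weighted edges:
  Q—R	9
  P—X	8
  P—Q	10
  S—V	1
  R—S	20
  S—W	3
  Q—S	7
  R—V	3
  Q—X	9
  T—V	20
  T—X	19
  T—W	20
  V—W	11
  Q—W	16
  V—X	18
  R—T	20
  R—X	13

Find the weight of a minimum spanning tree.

Prim's algorithm from X:
Step 1: cheapest edge leaving the tree is P—X (8); add P.
Step 2: cheapest edge leaving the tree is Q—X (9); add Q.
Step 3: cheapest edge leaving the tree is Q—S (7); add S.
Step 4: cheapest edge leaving the tree is S—V (1); add V.
Step 5: cheapest edge leaving the tree is R—V (3); add R.
Step 6: cheapest edge leaving the tree is S—W (3); add W.
Step 7: cheapest edge leaving the tree is T—X (19); add T.
MST edges: P—X, Q—X, Q—S, S—V, R—V, S—W, T—X; total weight 8+9+7+1+3+3+19 = 50.

50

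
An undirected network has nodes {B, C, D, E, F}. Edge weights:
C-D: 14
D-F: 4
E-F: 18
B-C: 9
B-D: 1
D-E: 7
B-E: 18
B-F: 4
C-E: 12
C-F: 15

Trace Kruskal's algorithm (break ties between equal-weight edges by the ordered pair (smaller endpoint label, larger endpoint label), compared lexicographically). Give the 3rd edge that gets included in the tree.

Kruskal's algorithm — process edges by increasing weight (ties by edge label):
B-D (1): add. Components now {B,D} {C} {E} {F}
B-F (4): add. Components now {B,D,F} {C} {E}
D-F (4): skip — D and F already connected.
D-E (7): add. Components now {B,D,E,F} {C}
B-C (9): add. Components now {B,C,D,E,F}
The 3rd edge added is D-E.

D-E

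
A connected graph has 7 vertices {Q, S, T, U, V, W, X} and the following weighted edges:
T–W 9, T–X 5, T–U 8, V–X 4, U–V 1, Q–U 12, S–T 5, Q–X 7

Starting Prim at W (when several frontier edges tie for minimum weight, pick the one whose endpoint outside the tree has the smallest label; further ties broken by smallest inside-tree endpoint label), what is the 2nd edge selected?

S-T

Prim's algorithm from W:
Step 1: frontier [T–W 9] → take T–W (9); add T.
Step 2: frontier [S–T 5, T–X 5, T–U 8] → take S–T (5); add S.
Step 3: frontier [T–X 5, T–U 8] → take T–X (5); add X.
Step 4: frontier [T–U 8, V–X 4, Q–X 7] → take V–X (4); add V.
Step 5: frontier [T–U 8, U–V 1, Q–X 7] → take U–V (1); add U.
Step 6: frontier [Q–U 12, Q–X 7] → take Q–X (7); add Q.
The 2nd edge added is S–T.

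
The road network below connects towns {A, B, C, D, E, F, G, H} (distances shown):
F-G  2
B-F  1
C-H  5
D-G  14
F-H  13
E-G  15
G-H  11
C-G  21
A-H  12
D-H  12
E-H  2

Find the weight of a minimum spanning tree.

Prim's algorithm from F:
Step 1: cheapest edge leaving the tree is B-F (1); add B.
Step 2: cheapest edge leaving the tree is F-G (2); add G.
Step 3: cheapest edge leaving the tree is G-H (11); add H.
Step 4: cheapest edge leaving the tree is E-H (2); add E.
Step 5: cheapest edge leaving the tree is C-H (5); add C.
Step 6: cheapest edge leaving the tree is A-H (12); add A.
Step 7: cheapest edge leaving the tree is D-H (12); add D.
MST edges: B-F, F-G, G-H, E-H, C-H, A-H, D-H; total weight 1+2+11+2+5+12+12 = 45.

45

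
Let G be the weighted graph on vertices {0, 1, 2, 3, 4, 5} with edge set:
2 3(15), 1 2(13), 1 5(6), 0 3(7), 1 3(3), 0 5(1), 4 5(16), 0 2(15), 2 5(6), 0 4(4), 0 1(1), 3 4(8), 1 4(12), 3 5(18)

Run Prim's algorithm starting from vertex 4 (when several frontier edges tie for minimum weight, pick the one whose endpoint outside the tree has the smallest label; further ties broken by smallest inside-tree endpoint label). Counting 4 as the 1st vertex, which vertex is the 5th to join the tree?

Prim, starting at 4.
Step 1: cheapest edge leaving the tree is 0 4 (4); add 0.
Step 2: cheapest edge leaving the tree is 0 1 (1); add 1.
Step 3: cheapest edge leaving the tree is 0 5 (1); add 5.
Step 4: cheapest edge leaving the tree is 1 3 (3); add 3.
Step 5: cheapest edge leaving the tree is 2 5 (6); add 2.
Vertex order: 4, 0, 1, 5, 3, 2. The 5th vertex is 3.

3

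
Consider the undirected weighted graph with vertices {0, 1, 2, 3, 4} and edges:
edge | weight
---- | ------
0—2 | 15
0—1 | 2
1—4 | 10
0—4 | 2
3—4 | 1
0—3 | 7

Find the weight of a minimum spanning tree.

20

Prim, starting at 2.
Step 1: cheapest edge leaving the tree is 0—2 (15); add 0.
Step 2: cheapest edge leaving the tree is 0—1 (2); add 1.
Step 3: cheapest edge leaving the tree is 0—4 (2); add 4.
Step 4: cheapest edge leaving the tree is 3—4 (1); add 3.
MST edges: 0—2, 0—1, 0—4, 3—4; total weight 15+2+2+1 = 20.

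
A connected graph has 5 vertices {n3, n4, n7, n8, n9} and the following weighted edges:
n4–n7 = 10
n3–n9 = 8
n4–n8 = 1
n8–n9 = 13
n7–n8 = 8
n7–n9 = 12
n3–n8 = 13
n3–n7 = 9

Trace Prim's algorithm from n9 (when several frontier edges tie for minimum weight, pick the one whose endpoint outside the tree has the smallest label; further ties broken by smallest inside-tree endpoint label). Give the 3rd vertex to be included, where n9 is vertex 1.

Prim, starting at n9.
Step 1: frontier [n3–n9 8, n7–n9 12, n8–n9 13] → take n3–n9 (8); add n3.
Step 2: frontier [n3–n7 9, n3–n8 13, n7–n9 12, n8–n9 13] → take n3–n7 (9); add n7.
Step 3: frontier [n3–n8 13, n7–n8 8, n4–n7 10, n8–n9 13] → take n7–n8 (8); add n8.
Step 4: frontier [n4–n7 10, n4–n8 1] → take n4–n8 (1); add n4.
Vertex order: n9, n3, n7, n8, n4. The 3rd vertex is n7.

n7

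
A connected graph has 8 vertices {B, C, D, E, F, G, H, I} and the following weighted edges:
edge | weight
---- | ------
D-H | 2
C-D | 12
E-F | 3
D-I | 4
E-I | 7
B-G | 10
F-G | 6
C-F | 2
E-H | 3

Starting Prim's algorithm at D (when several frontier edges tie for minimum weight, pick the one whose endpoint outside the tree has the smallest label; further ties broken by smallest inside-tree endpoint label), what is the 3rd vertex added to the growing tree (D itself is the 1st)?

Prim, starting at D.
Step 1: frontier [D-H 2, D-I 4, C-D 12] → take D-H (2); add H.
Step 2: frontier [D-I 4, C-D 12, E-H 3] → take E-H (3); add E.
Step 3: frontier [D-I 4, C-D 12, E-F 3, E-I 7] → take E-F (3); add F.
Step 4: frontier [D-I 4, C-D 12, E-I 7, C-F 2, F-G 6] → take C-F (2); add C.
Step 5: frontier [D-I 4, E-I 7, F-G 6] → take D-I (4); add I.
Step 6: frontier [F-G 6] → take F-G (6); add G.
Step 7: frontier [B-G 10] → take B-G (10); add B.
Vertex order: D, H, E, F, C, I, G, B. The 3rd vertex is E.

E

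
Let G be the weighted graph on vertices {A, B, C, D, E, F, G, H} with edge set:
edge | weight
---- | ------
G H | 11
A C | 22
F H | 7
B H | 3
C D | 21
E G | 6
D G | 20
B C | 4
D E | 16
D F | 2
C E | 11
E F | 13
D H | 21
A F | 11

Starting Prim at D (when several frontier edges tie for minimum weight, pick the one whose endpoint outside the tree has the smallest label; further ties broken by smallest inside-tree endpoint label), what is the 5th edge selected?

A-F

Prim's algorithm from D:
Step 1: cheapest edge leaving the tree is D F (2); add F.
Step 2: cheapest edge leaving the tree is F H (7); add H.
Step 3: cheapest edge leaving the tree is B H (3); add B.
Step 4: cheapest edge leaving the tree is B C (4); add C.
Step 5: cheapest edge leaving the tree is A F (11); add A.
Step 6: cheapest edge leaving the tree is C E (11); add E.
Step 7: cheapest edge leaving the tree is E G (6); add G.
The 5th edge added is A F.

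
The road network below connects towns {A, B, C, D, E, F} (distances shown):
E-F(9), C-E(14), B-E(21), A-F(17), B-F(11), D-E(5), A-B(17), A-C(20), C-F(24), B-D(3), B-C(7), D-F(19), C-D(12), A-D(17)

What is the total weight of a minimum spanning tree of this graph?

41

Prim, starting at E.
Step 1: frontier [D-E 5, E-F 9, C-E 14, B-E 21] → take D-E (5); add D.
Step 2: frontier [B-D 3, C-D 12, A-D 17, D-F 19, E-F 9, C-E 14, B-E 21] → take B-D (3); add B.
Step 3: frontier [B-C 7, B-F 11, A-B 17, C-D 12, A-D 17, D-F 19, E-F 9, C-E 14] → take B-C (7); add C.
Step 4: frontier [B-F 11, A-B 17, A-C 20, C-F 24, A-D 17, D-F 19, E-F 9] → take E-F (9); add F.
Step 5: frontier [A-B 17, A-C 20, A-D 17, A-F 17] → take A-B (17); add A.
MST edges: D-E, B-D, B-C, E-F, A-B; total weight 5+3+7+9+17 = 41.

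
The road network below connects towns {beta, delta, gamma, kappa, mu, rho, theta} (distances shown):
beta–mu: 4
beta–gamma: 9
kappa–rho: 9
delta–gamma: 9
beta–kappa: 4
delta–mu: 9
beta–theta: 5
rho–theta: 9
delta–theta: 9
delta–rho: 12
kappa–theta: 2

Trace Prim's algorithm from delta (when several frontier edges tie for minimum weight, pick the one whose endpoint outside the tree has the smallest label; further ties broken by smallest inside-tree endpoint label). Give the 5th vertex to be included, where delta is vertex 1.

Prim, starting at delta.
Step 1: frontier [delta–gamma 9, delta–mu 9, delta–theta 9, delta–rho 12] → take delta–gamma (9); add gamma.
Step 2: frontier [delta–mu 9, delta–theta 9, delta–rho 12, beta–gamma 9] → take beta–gamma (9); add beta.
Step 3: frontier [beta–kappa 4, beta–mu 4, beta–theta 5, delta–mu 9, delta–theta 9, delta–rho 12] → take beta–kappa (4); add kappa.
Step 4: frontier [beta–mu 4, beta–theta 5, delta–mu 9, delta–theta 9, delta–rho 12, kappa–theta 2, kappa–rho 9] → take kappa–theta (2); add theta.
Step 5: frontier [beta–mu 4, delta–mu 9, delta–rho 12, kappa–rho 9, rho–theta 9] → take beta–mu (4); add mu.
Step 6: frontier [delta–rho 12, kappa–rho 9, rho–theta 9] → take kappa–rho (9); add rho.
Vertex order: delta, gamma, beta, kappa, theta, mu, rho. The 5th vertex is theta.

theta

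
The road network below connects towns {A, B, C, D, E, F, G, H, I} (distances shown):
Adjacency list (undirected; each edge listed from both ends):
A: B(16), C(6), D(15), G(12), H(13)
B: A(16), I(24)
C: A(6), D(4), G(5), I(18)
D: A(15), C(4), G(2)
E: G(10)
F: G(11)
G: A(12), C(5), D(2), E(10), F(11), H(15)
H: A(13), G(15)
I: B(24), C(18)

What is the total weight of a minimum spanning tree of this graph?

Grow the tree from I using Prim:
Step 1: frontier [C I 18, B I 24] → take C I (18); add C.
Step 2: frontier [C D 4, C G 5, A C 6, B I 24] → take C D (4); add D.
Step 3: frontier [C G 5, A C 6, D G 2, A D 15, B I 24] → take D G (2); add G.
Step 4: frontier [A C 6, A D 15, E G 10, F G 11, A G 12, G H 15, B I 24] → take A C (6); add A.
Step 5: frontier [A H 13, A B 16, E G 10, F G 11, G H 15, B I 24] → take E G (10); add E.
Step 6: frontier [A H 13, A B 16, F G 11, G H 15, B I 24] → take F G (11); add F.
Step 7: frontier [A H 13, A B 16, G H 15, B I 24] → take A H (13); add H.
Step 8: frontier [A B 16, B I 24] → take A B (16); add B.
MST edges: C I, C D, D G, A C, E G, F G, A H, A B; total weight 18+4+2+6+10+11+13+16 = 80.

80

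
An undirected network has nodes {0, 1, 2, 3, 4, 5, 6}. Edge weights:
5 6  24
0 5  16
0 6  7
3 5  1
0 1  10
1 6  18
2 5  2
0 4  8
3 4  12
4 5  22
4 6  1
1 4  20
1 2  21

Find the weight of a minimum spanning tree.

33

Grow the tree from 3 using Prim:
Step 1: frontier [3 5 1, 3 4 12] → take 3 5 (1); add 5.
Step 2: frontier [3 4 12, 2 5 2, 0 5 16, 4 5 22, 5 6 24] → take 2 5 (2); add 2.
Step 3: frontier [1 2 21, 3 4 12, 0 5 16, 4 5 22, 5 6 24] → take 3 4 (12); add 4.
Step 4: frontier [1 2 21, 4 6 1, 0 4 8, 1 4 20, 0 5 16, 5 6 24] → take 4 6 (1); add 6.
Step 5: frontier [1 2 21, 0 4 8, 1 4 20, 0 5 16, 0 6 7, 1 6 18] → take 0 6 (7); add 0.
Step 6: frontier [0 1 10, 1 2 21, 1 4 20, 1 6 18] → take 0 1 (10); add 1.
MST edges: 3 5, 2 5, 3 4, 4 6, 0 6, 0 1; total weight 1+2+12+1+7+10 = 33.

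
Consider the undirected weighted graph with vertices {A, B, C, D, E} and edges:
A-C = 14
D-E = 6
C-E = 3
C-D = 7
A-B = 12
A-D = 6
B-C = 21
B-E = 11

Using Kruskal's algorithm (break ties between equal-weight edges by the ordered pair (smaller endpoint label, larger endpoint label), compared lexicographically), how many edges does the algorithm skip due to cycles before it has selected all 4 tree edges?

1

Kruskal: consider edges lightest-first.
C-E (3): add — endpoints in different components.
A-D (6): add — endpoints in different components.
D-E (6): add — endpoints in different components.
C-D (7): skip — C and D already connected.
B-E (11): add — endpoints in different components.
Edges rejected before the tree was complete: 1.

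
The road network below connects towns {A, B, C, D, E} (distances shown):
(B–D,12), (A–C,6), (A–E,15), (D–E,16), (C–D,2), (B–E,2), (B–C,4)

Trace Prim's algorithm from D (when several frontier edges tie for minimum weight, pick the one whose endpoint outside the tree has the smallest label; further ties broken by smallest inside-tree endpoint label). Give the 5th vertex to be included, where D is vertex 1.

Grow the tree from D using Prim:
Step 1: frontier [C–D 2, B–D 12, D–E 16] → take C–D (2); add C.
Step 2: frontier [B–C 4, A–C 6, B–D 12, D–E 16] → take B–C (4); add B.
Step 3: frontier [B–E 2, A–C 6, D–E 16] → take B–E (2); add E.
Step 4: frontier [A–C 6, A–E 15] → take A–C (6); add A.
Vertex order: D, C, B, E, A. The 5th vertex is A.

A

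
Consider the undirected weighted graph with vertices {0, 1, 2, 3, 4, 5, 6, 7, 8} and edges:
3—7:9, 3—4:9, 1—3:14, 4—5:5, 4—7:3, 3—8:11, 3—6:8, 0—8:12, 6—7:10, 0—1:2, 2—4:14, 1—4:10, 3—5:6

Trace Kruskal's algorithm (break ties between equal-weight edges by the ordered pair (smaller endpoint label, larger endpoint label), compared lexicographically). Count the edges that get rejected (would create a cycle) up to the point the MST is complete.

5

Kruskal: consider edges lightest-first.
0—1 (2): add — endpoints in different components.
4—7 (3): add — endpoints in different components.
4—5 (5): add — endpoints in different components.
3—5 (6): add — endpoints in different components.
3—6 (8): add — endpoints in different components.
3—4 (9): skip — 3 and 4 already connected.
3—7 (9): skip — 3 and 7 already connected.
1—4 (10): add — endpoints in different components.
6—7 (10): skip — 6 and 7 already connected.
3—8 (11): add — endpoints in different components.
0—8 (12): skip — 0 and 8 already connected.
1—3 (14): skip — 1 and 3 already connected.
2—4 (14): add — endpoints in different components.
Edges rejected before the tree was complete: 5.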